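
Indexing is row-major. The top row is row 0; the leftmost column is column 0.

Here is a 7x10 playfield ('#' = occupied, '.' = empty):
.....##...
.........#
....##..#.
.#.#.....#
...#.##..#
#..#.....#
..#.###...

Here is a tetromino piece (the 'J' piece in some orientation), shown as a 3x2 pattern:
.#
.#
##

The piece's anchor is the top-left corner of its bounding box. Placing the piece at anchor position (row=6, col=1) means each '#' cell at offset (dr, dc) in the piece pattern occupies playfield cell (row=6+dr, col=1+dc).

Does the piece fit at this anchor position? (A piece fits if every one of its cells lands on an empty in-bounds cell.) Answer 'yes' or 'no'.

Check each piece cell at anchor (6, 1):
  offset (0,1) -> (6,2): occupied ('#') -> FAIL
  offset (1,1) -> (7,2): out of bounds -> FAIL
  offset (2,0) -> (8,1): out of bounds -> FAIL
  offset (2,1) -> (8,2): out of bounds -> FAIL
All cells valid: no

Answer: no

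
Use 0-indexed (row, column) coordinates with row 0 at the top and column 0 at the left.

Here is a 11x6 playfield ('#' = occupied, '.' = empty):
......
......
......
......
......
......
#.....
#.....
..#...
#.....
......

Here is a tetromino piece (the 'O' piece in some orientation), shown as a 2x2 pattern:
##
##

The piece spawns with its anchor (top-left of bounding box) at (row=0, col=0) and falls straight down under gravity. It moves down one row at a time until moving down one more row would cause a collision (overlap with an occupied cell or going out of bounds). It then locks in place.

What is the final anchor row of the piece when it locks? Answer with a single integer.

Answer: 4

Derivation:
Spawn at (row=0, col=0). Try each row:
  row 0: fits
  row 1: fits
  row 2: fits
  row 3: fits
  row 4: fits
  row 5: blocked -> lock at row 4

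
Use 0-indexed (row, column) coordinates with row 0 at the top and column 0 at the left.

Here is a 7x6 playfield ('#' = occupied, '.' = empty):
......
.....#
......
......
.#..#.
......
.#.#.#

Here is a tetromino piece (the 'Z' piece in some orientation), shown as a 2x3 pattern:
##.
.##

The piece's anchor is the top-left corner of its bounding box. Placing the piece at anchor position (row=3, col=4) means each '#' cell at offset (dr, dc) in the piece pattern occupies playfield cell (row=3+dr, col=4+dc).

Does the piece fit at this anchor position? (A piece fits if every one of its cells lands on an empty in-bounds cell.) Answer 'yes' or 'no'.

Answer: no

Derivation:
Check each piece cell at anchor (3, 4):
  offset (0,0) -> (3,4): empty -> OK
  offset (0,1) -> (3,5): empty -> OK
  offset (1,1) -> (4,5): empty -> OK
  offset (1,2) -> (4,6): out of bounds -> FAIL
All cells valid: no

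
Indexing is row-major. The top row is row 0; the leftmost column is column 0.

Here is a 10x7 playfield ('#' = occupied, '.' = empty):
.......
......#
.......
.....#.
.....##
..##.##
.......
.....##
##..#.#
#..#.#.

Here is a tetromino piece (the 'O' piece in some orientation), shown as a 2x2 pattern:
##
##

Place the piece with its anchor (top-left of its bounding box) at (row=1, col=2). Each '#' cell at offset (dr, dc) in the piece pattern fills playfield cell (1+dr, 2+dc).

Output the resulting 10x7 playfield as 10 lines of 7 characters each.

Answer: .......
..##..#
..##...
.....#.
.....##
..##.##
.......
.....##
##..#.#
#..#.#.

Derivation:
Fill (1+0,2+0) = (1,2)
Fill (1+0,2+1) = (1,3)
Fill (1+1,2+0) = (2,2)
Fill (1+1,2+1) = (2,3)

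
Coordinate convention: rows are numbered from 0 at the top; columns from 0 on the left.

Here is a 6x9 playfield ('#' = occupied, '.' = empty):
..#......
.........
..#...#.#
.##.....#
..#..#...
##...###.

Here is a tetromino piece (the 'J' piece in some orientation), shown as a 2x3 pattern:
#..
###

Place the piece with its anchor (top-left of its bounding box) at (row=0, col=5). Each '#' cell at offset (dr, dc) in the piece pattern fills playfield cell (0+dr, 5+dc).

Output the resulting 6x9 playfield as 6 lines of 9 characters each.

Fill (0+0,5+0) = (0,5)
Fill (0+1,5+0) = (1,5)
Fill (0+1,5+1) = (1,6)
Fill (0+1,5+2) = (1,7)

Answer: ..#..#...
.....###.
..#...#.#
.##.....#
..#..#...
##...###.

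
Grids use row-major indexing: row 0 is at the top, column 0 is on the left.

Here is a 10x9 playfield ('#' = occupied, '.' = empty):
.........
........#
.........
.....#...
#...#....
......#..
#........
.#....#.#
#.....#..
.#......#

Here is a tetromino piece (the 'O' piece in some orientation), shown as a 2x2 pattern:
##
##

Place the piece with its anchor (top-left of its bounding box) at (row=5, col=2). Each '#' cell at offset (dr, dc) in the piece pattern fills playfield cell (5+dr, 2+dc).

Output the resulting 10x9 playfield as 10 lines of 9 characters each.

Fill (5+0,2+0) = (5,2)
Fill (5+0,2+1) = (5,3)
Fill (5+1,2+0) = (6,2)
Fill (5+1,2+1) = (6,3)

Answer: .........
........#
.........
.....#...
#...#....
..##..#..
#.##.....
.#....#.#
#.....#..
.#......#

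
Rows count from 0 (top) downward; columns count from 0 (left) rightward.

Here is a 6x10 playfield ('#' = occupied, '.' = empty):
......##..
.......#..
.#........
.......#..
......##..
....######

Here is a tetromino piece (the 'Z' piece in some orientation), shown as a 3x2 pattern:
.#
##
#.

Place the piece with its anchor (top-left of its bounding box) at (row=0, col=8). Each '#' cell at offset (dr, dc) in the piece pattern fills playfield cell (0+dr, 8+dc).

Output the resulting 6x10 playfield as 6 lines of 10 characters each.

Answer: ......##.#
.......###
.#......#.
.......#..
......##..
....######

Derivation:
Fill (0+0,8+1) = (0,9)
Fill (0+1,8+0) = (1,8)
Fill (0+1,8+1) = (1,9)
Fill (0+2,8+0) = (2,8)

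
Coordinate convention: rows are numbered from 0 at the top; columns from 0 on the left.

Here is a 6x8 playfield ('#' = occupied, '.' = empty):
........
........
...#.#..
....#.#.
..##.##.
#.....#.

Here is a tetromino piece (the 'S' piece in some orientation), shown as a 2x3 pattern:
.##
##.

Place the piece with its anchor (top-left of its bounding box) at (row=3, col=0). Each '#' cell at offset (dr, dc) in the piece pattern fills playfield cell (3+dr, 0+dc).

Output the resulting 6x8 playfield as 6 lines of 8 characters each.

Answer: ........
........
...#.#..
.##.#.#.
####.##.
#.....#.

Derivation:
Fill (3+0,0+1) = (3,1)
Fill (3+0,0+2) = (3,2)
Fill (3+1,0+0) = (4,0)
Fill (3+1,0+1) = (4,1)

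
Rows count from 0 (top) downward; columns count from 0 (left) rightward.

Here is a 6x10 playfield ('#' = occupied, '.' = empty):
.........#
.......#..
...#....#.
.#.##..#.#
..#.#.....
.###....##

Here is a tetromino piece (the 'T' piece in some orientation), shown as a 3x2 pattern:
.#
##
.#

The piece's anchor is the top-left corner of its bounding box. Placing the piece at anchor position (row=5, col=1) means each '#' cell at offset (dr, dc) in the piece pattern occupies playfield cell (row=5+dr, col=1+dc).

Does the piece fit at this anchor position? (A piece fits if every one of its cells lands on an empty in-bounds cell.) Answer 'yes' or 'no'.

Answer: no

Derivation:
Check each piece cell at anchor (5, 1):
  offset (0,1) -> (5,2): occupied ('#') -> FAIL
  offset (1,0) -> (6,1): out of bounds -> FAIL
  offset (1,1) -> (6,2): out of bounds -> FAIL
  offset (2,1) -> (7,2): out of bounds -> FAIL
All cells valid: no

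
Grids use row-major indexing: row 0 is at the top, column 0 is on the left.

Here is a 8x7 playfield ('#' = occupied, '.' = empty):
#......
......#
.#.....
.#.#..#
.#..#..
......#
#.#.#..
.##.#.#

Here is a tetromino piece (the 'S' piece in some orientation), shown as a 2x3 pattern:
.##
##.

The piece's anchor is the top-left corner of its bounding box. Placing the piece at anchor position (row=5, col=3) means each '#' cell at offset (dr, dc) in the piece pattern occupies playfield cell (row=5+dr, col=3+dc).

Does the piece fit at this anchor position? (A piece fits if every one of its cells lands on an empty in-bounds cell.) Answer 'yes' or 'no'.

Check each piece cell at anchor (5, 3):
  offset (0,1) -> (5,4): empty -> OK
  offset (0,2) -> (5,5): empty -> OK
  offset (1,0) -> (6,3): empty -> OK
  offset (1,1) -> (6,4): occupied ('#') -> FAIL
All cells valid: no

Answer: no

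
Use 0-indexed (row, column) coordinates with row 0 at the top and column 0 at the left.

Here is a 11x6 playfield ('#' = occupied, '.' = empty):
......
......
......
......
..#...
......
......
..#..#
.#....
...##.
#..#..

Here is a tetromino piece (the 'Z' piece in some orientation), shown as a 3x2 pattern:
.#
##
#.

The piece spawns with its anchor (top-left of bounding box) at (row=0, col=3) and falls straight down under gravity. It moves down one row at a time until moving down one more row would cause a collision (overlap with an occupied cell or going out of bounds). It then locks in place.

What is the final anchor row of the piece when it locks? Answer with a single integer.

Answer: 6

Derivation:
Spawn at (row=0, col=3). Try each row:
  row 0: fits
  row 1: fits
  row 2: fits
  row 3: fits
  row 4: fits
  row 5: fits
  row 6: fits
  row 7: blocked -> lock at row 6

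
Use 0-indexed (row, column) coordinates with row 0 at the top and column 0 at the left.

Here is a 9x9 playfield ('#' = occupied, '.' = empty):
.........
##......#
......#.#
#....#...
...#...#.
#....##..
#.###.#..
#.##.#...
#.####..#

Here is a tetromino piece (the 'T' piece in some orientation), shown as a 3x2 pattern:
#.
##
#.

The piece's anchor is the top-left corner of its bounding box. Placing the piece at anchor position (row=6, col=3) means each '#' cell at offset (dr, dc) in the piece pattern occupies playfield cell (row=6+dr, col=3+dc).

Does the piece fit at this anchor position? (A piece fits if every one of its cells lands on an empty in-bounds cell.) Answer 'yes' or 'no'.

Check each piece cell at anchor (6, 3):
  offset (0,0) -> (6,3): occupied ('#') -> FAIL
  offset (1,0) -> (7,3): occupied ('#') -> FAIL
  offset (1,1) -> (7,4): empty -> OK
  offset (2,0) -> (8,3): occupied ('#') -> FAIL
All cells valid: no

Answer: no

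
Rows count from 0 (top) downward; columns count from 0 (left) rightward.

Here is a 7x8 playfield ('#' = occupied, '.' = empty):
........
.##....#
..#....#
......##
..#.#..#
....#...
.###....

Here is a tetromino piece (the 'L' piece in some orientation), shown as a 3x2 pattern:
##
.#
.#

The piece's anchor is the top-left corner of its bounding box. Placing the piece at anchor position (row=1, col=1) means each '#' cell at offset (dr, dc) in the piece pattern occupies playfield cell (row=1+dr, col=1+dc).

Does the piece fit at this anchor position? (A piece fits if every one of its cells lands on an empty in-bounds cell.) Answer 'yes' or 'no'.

Answer: no

Derivation:
Check each piece cell at anchor (1, 1):
  offset (0,0) -> (1,1): occupied ('#') -> FAIL
  offset (0,1) -> (1,2): occupied ('#') -> FAIL
  offset (1,1) -> (2,2): occupied ('#') -> FAIL
  offset (2,1) -> (3,2): empty -> OK
All cells valid: no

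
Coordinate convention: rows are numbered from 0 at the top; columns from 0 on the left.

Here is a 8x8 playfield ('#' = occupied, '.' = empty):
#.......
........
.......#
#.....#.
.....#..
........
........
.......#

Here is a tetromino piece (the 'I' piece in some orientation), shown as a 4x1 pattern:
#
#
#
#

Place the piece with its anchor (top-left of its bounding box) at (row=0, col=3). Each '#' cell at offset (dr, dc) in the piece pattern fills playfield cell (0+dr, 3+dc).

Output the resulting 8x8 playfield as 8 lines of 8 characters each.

Fill (0+0,3+0) = (0,3)
Fill (0+1,3+0) = (1,3)
Fill (0+2,3+0) = (2,3)
Fill (0+3,3+0) = (3,3)

Answer: #..#....
...#....
...#...#
#..#..#.
.....#..
........
........
.......#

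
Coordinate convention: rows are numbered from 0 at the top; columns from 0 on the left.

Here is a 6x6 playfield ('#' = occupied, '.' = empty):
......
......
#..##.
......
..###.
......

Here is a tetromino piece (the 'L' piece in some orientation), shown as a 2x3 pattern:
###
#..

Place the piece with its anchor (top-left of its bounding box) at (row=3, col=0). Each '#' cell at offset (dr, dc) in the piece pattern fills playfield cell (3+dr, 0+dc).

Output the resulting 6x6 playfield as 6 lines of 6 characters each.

Answer: ......
......
#..##.
###...
#.###.
......

Derivation:
Fill (3+0,0+0) = (3,0)
Fill (3+0,0+1) = (3,1)
Fill (3+0,0+2) = (3,2)
Fill (3+1,0+0) = (4,0)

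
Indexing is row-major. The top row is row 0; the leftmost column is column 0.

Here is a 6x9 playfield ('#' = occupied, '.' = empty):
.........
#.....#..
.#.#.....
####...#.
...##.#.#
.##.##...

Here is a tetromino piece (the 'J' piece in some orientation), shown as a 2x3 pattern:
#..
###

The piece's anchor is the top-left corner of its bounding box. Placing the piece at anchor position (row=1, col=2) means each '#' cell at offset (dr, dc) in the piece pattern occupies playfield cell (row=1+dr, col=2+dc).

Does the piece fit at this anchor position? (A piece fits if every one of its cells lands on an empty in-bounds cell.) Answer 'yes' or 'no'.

Answer: no

Derivation:
Check each piece cell at anchor (1, 2):
  offset (0,0) -> (1,2): empty -> OK
  offset (1,0) -> (2,2): empty -> OK
  offset (1,1) -> (2,3): occupied ('#') -> FAIL
  offset (1,2) -> (2,4): empty -> OK
All cells valid: no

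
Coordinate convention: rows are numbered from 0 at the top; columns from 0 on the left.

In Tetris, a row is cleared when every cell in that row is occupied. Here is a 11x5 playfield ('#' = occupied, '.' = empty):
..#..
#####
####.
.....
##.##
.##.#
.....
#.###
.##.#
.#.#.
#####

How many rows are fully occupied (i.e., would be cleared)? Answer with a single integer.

Answer: 2

Derivation:
Check each row:
  row 0: 4 empty cells -> not full
  row 1: 0 empty cells -> FULL (clear)
  row 2: 1 empty cell -> not full
  row 3: 5 empty cells -> not full
  row 4: 1 empty cell -> not full
  row 5: 2 empty cells -> not full
  row 6: 5 empty cells -> not full
  row 7: 1 empty cell -> not full
  row 8: 2 empty cells -> not full
  row 9: 3 empty cells -> not full
  row 10: 0 empty cells -> FULL (clear)
Total rows cleared: 2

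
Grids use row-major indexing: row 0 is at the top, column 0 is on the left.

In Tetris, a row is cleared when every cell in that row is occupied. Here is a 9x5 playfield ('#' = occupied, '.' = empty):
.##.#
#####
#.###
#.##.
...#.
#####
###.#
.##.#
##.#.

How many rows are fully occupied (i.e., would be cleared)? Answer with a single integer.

Answer: 2

Derivation:
Check each row:
  row 0: 2 empty cells -> not full
  row 1: 0 empty cells -> FULL (clear)
  row 2: 1 empty cell -> not full
  row 3: 2 empty cells -> not full
  row 4: 4 empty cells -> not full
  row 5: 0 empty cells -> FULL (clear)
  row 6: 1 empty cell -> not full
  row 7: 2 empty cells -> not full
  row 8: 2 empty cells -> not full
Total rows cleared: 2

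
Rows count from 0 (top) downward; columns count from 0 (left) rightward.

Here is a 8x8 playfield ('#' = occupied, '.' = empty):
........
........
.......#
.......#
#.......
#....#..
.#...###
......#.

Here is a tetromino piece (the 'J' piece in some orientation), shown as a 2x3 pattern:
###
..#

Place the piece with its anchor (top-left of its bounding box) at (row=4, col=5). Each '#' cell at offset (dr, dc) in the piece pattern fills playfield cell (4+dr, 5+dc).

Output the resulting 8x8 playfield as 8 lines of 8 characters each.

Answer: ........
........
.......#
.......#
#....###
#....#.#
.#...###
......#.

Derivation:
Fill (4+0,5+0) = (4,5)
Fill (4+0,5+1) = (4,6)
Fill (4+0,5+2) = (4,7)
Fill (4+1,5+2) = (5,7)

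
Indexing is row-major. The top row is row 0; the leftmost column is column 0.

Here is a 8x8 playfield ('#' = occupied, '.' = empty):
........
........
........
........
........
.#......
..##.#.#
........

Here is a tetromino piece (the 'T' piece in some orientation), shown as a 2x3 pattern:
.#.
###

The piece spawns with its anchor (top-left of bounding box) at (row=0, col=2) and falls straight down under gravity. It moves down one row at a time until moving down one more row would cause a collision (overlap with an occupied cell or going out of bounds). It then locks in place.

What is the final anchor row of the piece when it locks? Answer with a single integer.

Answer: 4

Derivation:
Spawn at (row=0, col=2). Try each row:
  row 0: fits
  row 1: fits
  row 2: fits
  row 3: fits
  row 4: fits
  row 5: blocked -> lock at row 4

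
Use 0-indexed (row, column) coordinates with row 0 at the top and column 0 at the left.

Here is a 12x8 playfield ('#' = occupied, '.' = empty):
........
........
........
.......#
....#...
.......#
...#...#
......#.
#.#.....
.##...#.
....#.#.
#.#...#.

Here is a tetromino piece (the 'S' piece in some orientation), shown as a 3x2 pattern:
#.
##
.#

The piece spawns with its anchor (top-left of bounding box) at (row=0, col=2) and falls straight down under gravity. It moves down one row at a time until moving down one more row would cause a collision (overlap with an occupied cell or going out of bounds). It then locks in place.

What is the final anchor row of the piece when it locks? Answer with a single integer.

Spawn at (row=0, col=2). Try each row:
  row 0: fits
  row 1: fits
  row 2: fits
  row 3: fits
  row 4: blocked -> lock at row 3

Answer: 3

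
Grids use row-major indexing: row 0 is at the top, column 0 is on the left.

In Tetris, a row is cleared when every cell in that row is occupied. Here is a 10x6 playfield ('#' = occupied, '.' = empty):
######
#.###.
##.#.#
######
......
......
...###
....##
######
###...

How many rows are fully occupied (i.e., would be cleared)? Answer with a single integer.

Check each row:
  row 0: 0 empty cells -> FULL (clear)
  row 1: 2 empty cells -> not full
  row 2: 2 empty cells -> not full
  row 3: 0 empty cells -> FULL (clear)
  row 4: 6 empty cells -> not full
  row 5: 6 empty cells -> not full
  row 6: 3 empty cells -> not full
  row 7: 4 empty cells -> not full
  row 8: 0 empty cells -> FULL (clear)
  row 9: 3 empty cells -> not full
Total rows cleared: 3

Answer: 3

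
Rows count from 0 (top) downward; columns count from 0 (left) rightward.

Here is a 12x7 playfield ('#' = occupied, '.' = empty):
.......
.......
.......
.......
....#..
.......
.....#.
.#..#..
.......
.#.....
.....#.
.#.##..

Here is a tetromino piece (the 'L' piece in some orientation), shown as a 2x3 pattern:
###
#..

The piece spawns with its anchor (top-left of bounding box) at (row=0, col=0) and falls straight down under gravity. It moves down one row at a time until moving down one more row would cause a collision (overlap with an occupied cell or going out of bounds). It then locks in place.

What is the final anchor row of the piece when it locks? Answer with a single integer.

Answer: 6

Derivation:
Spawn at (row=0, col=0). Try each row:
  row 0: fits
  row 1: fits
  row 2: fits
  row 3: fits
  row 4: fits
  row 5: fits
  row 6: fits
  row 7: blocked -> lock at row 6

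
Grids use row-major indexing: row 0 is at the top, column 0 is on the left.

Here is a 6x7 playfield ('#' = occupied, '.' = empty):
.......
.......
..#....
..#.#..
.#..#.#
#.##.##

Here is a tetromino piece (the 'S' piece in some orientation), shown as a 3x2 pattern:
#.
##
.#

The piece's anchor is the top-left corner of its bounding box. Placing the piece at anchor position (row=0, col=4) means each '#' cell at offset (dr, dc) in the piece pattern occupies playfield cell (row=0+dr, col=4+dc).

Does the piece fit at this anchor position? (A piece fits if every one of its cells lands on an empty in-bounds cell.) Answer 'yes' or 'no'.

Answer: yes

Derivation:
Check each piece cell at anchor (0, 4):
  offset (0,0) -> (0,4): empty -> OK
  offset (1,0) -> (1,4): empty -> OK
  offset (1,1) -> (1,5): empty -> OK
  offset (2,1) -> (2,5): empty -> OK
All cells valid: yes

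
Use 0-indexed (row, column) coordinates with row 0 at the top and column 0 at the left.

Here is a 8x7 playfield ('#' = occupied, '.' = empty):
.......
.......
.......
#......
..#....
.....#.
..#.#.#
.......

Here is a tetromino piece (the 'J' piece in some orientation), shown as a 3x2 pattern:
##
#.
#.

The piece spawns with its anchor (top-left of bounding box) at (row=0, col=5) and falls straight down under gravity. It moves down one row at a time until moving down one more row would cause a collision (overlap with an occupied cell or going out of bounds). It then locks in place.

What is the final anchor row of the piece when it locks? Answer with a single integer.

Answer: 2

Derivation:
Spawn at (row=0, col=5). Try each row:
  row 0: fits
  row 1: fits
  row 2: fits
  row 3: blocked -> lock at row 2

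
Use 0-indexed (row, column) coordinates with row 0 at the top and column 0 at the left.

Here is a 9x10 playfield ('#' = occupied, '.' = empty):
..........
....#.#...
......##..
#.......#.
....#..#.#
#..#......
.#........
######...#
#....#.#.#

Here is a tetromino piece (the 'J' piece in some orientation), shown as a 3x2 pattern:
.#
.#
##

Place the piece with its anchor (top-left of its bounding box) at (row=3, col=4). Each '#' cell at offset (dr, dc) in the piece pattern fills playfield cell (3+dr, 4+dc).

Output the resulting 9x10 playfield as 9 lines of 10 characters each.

Fill (3+0,4+1) = (3,5)
Fill (3+1,4+1) = (4,5)
Fill (3+2,4+0) = (5,4)
Fill (3+2,4+1) = (5,5)

Answer: ..........
....#.#...
......##..
#....#..#.
....##.#.#
#..###....
.#........
######...#
#....#.#.#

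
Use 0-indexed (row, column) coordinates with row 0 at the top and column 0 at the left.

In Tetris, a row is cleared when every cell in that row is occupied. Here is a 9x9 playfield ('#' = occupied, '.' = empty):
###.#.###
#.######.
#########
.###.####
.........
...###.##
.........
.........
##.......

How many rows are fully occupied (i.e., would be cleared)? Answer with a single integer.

Check each row:
  row 0: 2 empty cells -> not full
  row 1: 2 empty cells -> not full
  row 2: 0 empty cells -> FULL (clear)
  row 3: 2 empty cells -> not full
  row 4: 9 empty cells -> not full
  row 5: 4 empty cells -> not full
  row 6: 9 empty cells -> not full
  row 7: 9 empty cells -> not full
  row 8: 7 empty cells -> not full
Total rows cleared: 1

Answer: 1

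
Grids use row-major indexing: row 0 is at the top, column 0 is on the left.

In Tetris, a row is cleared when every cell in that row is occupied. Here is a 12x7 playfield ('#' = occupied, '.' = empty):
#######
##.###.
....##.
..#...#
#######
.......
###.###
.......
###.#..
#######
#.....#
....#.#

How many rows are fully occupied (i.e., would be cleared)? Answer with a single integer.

Answer: 3

Derivation:
Check each row:
  row 0: 0 empty cells -> FULL (clear)
  row 1: 2 empty cells -> not full
  row 2: 5 empty cells -> not full
  row 3: 5 empty cells -> not full
  row 4: 0 empty cells -> FULL (clear)
  row 5: 7 empty cells -> not full
  row 6: 1 empty cell -> not full
  row 7: 7 empty cells -> not full
  row 8: 3 empty cells -> not full
  row 9: 0 empty cells -> FULL (clear)
  row 10: 5 empty cells -> not full
  row 11: 5 empty cells -> not full
Total rows cleared: 3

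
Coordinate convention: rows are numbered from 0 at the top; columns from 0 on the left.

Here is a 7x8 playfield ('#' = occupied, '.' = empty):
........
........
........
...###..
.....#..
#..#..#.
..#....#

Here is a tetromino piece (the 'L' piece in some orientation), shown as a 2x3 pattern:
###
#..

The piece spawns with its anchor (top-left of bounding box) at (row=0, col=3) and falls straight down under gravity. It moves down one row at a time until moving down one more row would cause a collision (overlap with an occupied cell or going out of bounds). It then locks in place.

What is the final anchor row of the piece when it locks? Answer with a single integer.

Answer: 1

Derivation:
Spawn at (row=0, col=3). Try each row:
  row 0: fits
  row 1: fits
  row 2: blocked -> lock at row 1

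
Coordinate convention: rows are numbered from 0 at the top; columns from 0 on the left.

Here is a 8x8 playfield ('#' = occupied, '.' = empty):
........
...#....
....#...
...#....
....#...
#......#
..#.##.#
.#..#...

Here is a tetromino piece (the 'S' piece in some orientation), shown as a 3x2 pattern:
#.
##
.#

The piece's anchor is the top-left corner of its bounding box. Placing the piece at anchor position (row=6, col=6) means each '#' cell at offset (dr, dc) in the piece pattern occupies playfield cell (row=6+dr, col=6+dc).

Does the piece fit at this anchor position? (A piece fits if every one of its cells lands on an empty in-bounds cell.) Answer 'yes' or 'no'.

Check each piece cell at anchor (6, 6):
  offset (0,0) -> (6,6): empty -> OK
  offset (1,0) -> (7,6): empty -> OK
  offset (1,1) -> (7,7): empty -> OK
  offset (2,1) -> (8,7): out of bounds -> FAIL
All cells valid: no

Answer: no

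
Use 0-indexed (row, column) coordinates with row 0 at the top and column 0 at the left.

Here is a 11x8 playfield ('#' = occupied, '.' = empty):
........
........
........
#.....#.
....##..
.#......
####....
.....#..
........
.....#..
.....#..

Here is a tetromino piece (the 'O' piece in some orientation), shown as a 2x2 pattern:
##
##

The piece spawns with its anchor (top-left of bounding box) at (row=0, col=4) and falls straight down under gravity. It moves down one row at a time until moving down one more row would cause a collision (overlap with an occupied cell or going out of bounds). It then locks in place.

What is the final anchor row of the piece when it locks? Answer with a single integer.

Answer: 2

Derivation:
Spawn at (row=0, col=4). Try each row:
  row 0: fits
  row 1: fits
  row 2: fits
  row 3: blocked -> lock at row 2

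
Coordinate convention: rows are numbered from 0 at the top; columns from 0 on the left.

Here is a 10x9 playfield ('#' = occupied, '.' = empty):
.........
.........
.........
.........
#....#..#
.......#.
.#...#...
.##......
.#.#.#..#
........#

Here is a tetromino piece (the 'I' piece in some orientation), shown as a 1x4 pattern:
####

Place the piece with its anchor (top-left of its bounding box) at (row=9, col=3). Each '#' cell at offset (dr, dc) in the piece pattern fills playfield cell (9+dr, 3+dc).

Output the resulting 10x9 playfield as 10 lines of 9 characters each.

Fill (9+0,3+0) = (9,3)
Fill (9+0,3+1) = (9,4)
Fill (9+0,3+2) = (9,5)
Fill (9+0,3+3) = (9,6)

Answer: .........
.........
.........
.........
#....#..#
.......#.
.#...#...
.##......
.#.#.#..#
...####.#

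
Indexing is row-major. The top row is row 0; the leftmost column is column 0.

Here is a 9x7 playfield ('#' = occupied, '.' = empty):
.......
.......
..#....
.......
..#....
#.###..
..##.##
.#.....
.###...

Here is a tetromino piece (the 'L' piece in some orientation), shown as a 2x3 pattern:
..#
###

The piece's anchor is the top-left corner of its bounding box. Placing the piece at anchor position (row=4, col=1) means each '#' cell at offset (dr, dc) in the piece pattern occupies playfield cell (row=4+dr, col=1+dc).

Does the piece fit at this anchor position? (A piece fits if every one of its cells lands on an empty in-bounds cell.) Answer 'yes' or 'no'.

Check each piece cell at anchor (4, 1):
  offset (0,2) -> (4,3): empty -> OK
  offset (1,0) -> (5,1): empty -> OK
  offset (1,1) -> (5,2): occupied ('#') -> FAIL
  offset (1,2) -> (5,3): occupied ('#') -> FAIL
All cells valid: no

Answer: no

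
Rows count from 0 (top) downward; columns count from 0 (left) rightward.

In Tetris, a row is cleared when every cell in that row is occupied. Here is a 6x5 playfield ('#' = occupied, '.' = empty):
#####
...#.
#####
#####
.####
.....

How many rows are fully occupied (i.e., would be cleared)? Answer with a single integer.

Check each row:
  row 0: 0 empty cells -> FULL (clear)
  row 1: 4 empty cells -> not full
  row 2: 0 empty cells -> FULL (clear)
  row 3: 0 empty cells -> FULL (clear)
  row 4: 1 empty cell -> not full
  row 5: 5 empty cells -> not full
Total rows cleared: 3

Answer: 3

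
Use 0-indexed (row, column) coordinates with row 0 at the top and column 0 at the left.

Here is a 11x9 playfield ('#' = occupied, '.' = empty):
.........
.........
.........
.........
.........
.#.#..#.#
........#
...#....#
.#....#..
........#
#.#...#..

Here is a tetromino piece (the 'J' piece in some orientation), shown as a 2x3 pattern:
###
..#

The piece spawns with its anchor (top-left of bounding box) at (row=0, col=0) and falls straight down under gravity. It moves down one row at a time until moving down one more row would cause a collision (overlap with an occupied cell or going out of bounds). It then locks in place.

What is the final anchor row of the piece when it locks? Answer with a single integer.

Answer: 4

Derivation:
Spawn at (row=0, col=0). Try each row:
  row 0: fits
  row 1: fits
  row 2: fits
  row 3: fits
  row 4: fits
  row 5: blocked -> lock at row 4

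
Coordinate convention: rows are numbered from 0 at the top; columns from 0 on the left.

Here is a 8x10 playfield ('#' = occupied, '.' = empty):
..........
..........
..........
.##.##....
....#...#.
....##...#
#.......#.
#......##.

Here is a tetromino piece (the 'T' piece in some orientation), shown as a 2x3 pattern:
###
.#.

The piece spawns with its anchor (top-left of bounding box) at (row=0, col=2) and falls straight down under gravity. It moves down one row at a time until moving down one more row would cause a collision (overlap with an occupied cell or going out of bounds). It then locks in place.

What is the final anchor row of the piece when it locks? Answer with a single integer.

Spawn at (row=0, col=2). Try each row:
  row 0: fits
  row 1: fits
  row 2: fits
  row 3: blocked -> lock at row 2

Answer: 2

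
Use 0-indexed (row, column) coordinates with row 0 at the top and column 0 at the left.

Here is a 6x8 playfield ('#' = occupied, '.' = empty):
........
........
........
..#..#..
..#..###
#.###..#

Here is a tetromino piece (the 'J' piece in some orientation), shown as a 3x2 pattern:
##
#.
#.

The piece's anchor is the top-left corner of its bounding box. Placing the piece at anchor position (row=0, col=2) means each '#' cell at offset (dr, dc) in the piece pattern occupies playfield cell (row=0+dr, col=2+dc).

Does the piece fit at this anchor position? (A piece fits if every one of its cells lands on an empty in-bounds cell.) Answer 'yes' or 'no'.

Check each piece cell at anchor (0, 2):
  offset (0,0) -> (0,2): empty -> OK
  offset (0,1) -> (0,3): empty -> OK
  offset (1,0) -> (1,2): empty -> OK
  offset (2,0) -> (2,2): empty -> OK
All cells valid: yes

Answer: yes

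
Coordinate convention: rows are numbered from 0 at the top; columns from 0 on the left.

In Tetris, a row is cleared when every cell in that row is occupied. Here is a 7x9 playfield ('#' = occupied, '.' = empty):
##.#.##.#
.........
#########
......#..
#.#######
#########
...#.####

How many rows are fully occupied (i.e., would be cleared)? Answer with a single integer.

Answer: 2

Derivation:
Check each row:
  row 0: 3 empty cells -> not full
  row 1: 9 empty cells -> not full
  row 2: 0 empty cells -> FULL (clear)
  row 3: 8 empty cells -> not full
  row 4: 1 empty cell -> not full
  row 5: 0 empty cells -> FULL (clear)
  row 6: 4 empty cells -> not full
Total rows cleared: 2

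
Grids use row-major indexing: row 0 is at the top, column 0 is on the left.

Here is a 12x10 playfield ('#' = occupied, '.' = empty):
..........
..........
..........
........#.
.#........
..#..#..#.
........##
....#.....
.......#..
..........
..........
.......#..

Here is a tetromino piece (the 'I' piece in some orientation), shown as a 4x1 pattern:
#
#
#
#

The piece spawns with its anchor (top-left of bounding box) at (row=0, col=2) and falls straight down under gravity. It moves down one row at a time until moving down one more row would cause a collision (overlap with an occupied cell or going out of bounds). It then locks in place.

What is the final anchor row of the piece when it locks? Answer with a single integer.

Spawn at (row=0, col=2). Try each row:
  row 0: fits
  row 1: fits
  row 2: blocked -> lock at row 1

Answer: 1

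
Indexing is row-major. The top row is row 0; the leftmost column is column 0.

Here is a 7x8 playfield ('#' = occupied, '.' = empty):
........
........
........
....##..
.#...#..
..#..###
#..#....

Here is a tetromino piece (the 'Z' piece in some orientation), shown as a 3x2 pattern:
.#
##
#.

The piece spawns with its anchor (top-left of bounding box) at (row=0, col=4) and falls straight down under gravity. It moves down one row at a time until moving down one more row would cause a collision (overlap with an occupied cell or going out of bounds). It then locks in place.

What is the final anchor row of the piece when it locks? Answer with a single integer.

Spawn at (row=0, col=4). Try each row:
  row 0: fits
  row 1: blocked -> lock at row 0

Answer: 0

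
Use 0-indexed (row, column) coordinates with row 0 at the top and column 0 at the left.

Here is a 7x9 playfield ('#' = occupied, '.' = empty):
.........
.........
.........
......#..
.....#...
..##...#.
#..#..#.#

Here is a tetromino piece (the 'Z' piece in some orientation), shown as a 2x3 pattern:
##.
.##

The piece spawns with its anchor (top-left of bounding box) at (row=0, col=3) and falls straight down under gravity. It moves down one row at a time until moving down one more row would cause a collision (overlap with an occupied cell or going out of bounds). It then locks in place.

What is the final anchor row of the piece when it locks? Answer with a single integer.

Answer: 2

Derivation:
Spawn at (row=0, col=3). Try each row:
  row 0: fits
  row 1: fits
  row 2: fits
  row 3: blocked -> lock at row 2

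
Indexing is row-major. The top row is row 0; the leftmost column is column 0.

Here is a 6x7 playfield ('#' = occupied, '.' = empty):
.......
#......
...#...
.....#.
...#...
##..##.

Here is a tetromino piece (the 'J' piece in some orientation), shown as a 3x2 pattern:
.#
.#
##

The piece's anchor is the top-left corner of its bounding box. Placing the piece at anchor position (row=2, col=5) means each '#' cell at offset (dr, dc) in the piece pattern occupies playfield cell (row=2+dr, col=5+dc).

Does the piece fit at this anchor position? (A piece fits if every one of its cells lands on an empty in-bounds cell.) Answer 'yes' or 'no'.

Check each piece cell at anchor (2, 5):
  offset (0,1) -> (2,6): empty -> OK
  offset (1,1) -> (3,6): empty -> OK
  offset (2,0) -> (4,5): empty -> OK
  offset (2,1) -> (4,6): empty -> OK
All cells valid: yes

Answer: yes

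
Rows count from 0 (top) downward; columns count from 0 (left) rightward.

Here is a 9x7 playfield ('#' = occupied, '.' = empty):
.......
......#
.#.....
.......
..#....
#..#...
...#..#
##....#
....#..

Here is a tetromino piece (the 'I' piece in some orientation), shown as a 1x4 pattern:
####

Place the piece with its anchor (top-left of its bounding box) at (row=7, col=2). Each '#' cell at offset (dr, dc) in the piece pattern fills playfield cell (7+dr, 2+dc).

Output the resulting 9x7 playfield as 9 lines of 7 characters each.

Answer: .......
......#
.#.....
.......
..#....
#..#...
...#..#
#######
....#..

Derivation:
Fill (7+0,2+0) = (7,2)
Fill (7+0,2+1) = (7,3)
Fill (7+0,2+2) = (7,4)
Fill (7+0,2+3) = (7,5)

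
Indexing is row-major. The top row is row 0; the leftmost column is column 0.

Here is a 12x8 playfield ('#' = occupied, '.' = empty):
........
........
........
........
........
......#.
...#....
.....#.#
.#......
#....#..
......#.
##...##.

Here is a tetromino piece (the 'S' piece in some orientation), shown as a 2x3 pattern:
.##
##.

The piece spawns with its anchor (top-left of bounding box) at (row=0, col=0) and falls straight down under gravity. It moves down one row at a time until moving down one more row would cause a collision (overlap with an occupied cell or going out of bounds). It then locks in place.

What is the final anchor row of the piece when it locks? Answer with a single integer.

Answer: 6

Derivation:
Spawn at (row=0, col=0). Try each row:
  row 0: fits
  row 1: fits
  row 2: fits
  row 3: fits
  row 4: fits
  row 5: fits
  row 6: fits
  row 7: blocked -> lock at row 6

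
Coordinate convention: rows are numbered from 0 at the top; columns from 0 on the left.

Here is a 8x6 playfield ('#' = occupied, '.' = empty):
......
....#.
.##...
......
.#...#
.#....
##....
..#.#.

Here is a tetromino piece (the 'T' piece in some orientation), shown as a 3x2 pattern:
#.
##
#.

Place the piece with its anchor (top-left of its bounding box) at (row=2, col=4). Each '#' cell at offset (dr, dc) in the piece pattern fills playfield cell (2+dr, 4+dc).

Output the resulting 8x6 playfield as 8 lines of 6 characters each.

Answer: ......
....#.
.##.#.
....##
.#..##
.#....
##....
..#.#.

Derivation:
Fill (2+0,4+0) = (2,4)
Fill (2+1,4+0) = (3,4)
Fill (2+1,4+1) = (3,5)
Fill (2+2,4+0) = (4,4)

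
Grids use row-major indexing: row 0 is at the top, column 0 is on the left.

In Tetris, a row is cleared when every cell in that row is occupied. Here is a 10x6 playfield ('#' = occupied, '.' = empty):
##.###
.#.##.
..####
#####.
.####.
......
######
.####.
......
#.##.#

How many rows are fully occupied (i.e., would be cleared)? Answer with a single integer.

Answer: 1

Derivation:
Check each row:
  row 0: 1 empty cell -> not full
  row 1: 3 empty cells -> not full
  row 2: 2 empty cells -> not full
  row 3: 1 empty cell -> not full
  row 4: 2 empty cells -> not full
  row 5: 6 empty cells -> not full
  row 6: 0 empty cells -> FULL (clear)
  row 7: 2 empty cells -> not full
  row 8: 6 empty cells -> not full
  row 9: 2 empty cells -> not full
Total rows cleared: 1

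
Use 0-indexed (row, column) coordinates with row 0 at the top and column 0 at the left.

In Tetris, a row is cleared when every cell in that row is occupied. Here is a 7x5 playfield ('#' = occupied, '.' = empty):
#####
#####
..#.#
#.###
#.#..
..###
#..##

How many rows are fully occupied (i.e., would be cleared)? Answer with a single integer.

Answer: 2

Derivation:
Check each row:
  row 0: 0 empty cells -> FULL (clear)
  row 1: 0 empty cells -> FULL (clear)
  row 2: 3 empty cells -> not full
  row 3: 1 empty cell -> not full
  row 4: 3 empty cells -> not full
  row 5: 2 empty cells -> not full
  row 6: 2 empty cells -> not full
Total rows cleared: 2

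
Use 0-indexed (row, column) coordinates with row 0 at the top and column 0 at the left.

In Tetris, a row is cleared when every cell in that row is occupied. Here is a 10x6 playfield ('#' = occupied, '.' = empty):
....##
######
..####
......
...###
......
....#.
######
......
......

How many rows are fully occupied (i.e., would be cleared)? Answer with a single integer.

Answer: 2

Derivation:
Check each row:
  row 0: 4 empty cells -> not full
  row 1: 0 empty cells -> FULL (clear)
  row 2: 2 empty cells -> not full
  row 3: 6 empty cells -> not full
  row 4: 3 empty cells -> not full
  row 5: 6 empty cells -> not full
  row 6: 5 empty cells -> not full
  row 7: 0 empty cells -> FULL (clear)
  row 8: 6 empty cells -> not full
  row 9: 6 empty cells -> not full
Total rows cleared: 2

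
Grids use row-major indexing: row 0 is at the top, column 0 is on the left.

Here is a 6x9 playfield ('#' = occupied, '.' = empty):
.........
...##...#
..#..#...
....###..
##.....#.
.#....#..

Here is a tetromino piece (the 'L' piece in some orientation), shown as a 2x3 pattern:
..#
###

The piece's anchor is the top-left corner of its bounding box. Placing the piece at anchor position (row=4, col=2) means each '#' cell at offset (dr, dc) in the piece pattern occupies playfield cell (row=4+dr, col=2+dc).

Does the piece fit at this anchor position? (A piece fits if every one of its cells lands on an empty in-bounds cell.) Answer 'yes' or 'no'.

Answer: yes

Derivation:
Check each piece cell at anchor (4, 2):
  offset (0,2) -> (4,4): empty -> OK
  offset (1,0) -> (5,2): empty -> OK
  offset (1,1) -> (5,3): empty -> OK
  offset (1,2) -> (5,4): empty -> OK
All cells valid: yes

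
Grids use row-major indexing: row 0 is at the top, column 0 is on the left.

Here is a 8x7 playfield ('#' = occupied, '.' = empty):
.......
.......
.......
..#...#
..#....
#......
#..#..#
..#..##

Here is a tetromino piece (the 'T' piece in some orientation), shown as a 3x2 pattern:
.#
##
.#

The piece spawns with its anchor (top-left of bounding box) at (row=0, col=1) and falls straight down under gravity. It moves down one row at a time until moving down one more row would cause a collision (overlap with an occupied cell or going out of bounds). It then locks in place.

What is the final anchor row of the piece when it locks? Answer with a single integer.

Answer: 0

Derivation:
Spawn at (row=0, col=1). Try each row:
  row 0: fits
  row 1: blocked -> lock at row 0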